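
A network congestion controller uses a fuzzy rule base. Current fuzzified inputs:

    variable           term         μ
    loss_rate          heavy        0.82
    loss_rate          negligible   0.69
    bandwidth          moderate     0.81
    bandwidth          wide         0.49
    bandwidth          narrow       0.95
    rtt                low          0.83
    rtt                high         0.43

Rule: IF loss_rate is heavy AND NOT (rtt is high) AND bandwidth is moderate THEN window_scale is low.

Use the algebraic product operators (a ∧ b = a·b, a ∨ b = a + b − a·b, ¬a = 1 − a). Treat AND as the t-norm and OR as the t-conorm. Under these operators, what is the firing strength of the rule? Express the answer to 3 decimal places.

0.379

firing strength: heavy=0.82, ¬high=1−0.43=0.57, moderate=0.81; AND[a·b] → w = 0.3786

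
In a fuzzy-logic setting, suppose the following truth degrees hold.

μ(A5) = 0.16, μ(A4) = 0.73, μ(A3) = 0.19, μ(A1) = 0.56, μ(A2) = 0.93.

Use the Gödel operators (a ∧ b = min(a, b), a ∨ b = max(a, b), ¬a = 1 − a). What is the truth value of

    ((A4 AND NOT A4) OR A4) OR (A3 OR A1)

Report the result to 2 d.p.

0.73

NOT A4 = 1 − 0.73 = 0.27
A4 AND NOT A4 = min(a, b) on (0.73, 0.27) = 0.27
(A4 AND NOT A4) OR A4 = max(a, b) on (0.27, 0.73) = 0.73
A3 OR A1 = max(a, b) on (0.19, 0.56) = 0.56
((A4 AND NOT A4) OR A4) OR (A3 OR A1) = max(a, b) on (0.73, 0.56) = 0.73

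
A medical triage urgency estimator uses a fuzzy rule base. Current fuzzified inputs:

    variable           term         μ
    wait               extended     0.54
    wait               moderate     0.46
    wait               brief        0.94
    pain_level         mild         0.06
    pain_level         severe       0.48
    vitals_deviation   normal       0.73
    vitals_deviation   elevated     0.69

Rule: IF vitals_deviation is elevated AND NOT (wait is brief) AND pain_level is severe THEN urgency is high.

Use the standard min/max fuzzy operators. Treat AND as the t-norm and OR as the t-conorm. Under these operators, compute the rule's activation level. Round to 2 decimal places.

0.06

firing strength: elevated=0.69, ¬brief=1−0.94=0.06, severe=0.48; AND[min(a, b)] → w = 0.06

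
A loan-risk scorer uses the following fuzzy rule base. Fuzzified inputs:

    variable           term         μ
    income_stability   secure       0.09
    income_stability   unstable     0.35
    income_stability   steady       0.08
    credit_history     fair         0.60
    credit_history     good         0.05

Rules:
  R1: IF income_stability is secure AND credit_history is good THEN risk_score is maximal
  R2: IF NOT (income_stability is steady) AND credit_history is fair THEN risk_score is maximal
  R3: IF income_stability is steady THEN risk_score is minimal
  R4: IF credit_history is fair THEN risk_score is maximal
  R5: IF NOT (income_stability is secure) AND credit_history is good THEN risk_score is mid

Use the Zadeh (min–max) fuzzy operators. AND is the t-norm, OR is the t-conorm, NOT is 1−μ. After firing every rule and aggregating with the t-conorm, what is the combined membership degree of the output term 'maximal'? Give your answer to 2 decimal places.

0.60

R1: secure=0.09, good=0.05; AND[min(a, b)] → w = 0.05
R2: ¬steady=1−0.08=0.92, fair=0.60; AND[min(a, b)] → w = 0.60
R3: steady=0.08 → w = 0.08
R4: fair=0.60 → w = 0.60
R5: ¬secure=1−0.09=0.91, good=0.05; AND[min(a, b)] → w = 0.05
Rules with consequent 'maximal': {R1, R2, R4} → strengths 0.05, 0.60, 0.60
Aggregate via t-conorm [max(a, b)]: 0.60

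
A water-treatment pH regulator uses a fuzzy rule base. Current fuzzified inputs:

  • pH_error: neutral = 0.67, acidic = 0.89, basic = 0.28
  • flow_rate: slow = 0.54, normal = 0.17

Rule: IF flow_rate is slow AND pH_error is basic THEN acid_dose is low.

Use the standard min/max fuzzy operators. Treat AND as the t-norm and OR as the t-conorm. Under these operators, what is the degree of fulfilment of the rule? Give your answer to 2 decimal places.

firing strength: slow=0.54, basic=0.28; AND[min(a, b)] → w = 0.28

0.28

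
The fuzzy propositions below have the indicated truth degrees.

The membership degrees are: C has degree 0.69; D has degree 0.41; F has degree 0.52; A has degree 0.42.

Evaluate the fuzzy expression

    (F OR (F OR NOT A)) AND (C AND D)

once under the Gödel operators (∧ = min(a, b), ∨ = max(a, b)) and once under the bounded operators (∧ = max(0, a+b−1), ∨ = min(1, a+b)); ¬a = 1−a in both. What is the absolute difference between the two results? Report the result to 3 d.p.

0.310

Under Gödel:
  NOT A = 1 − 0.42 = 0.58
  F OR NOT A = max(a, b) on (0.52, 0.58) = 0.58
  F OR (F OR NOT A) = max(a, b) on (0.52, 0.58) = 0.58
  C AND D = min(a, b) on (0.69, 0.41) = 0.41
  (F OR (F OR NOT A)) AND (C AND D) = min(a, b) on (0.58, 0.41) = 0.41
  → value = 0.4100
Under bounded:
  NOT A = 1 − 0.42 = 0.58
  F OR NOT A = min(1, a+b) on (0.52, 0.58) = 1.00
  F OR (F OR NOT A) = min(1, a+b) on (0.52, 1.00) = 1.00
  C AND D = max(0, a+b−1) on (0.69, 0.41) = 0.10
  (F OR (F OR NOT A)) AND (C AND D) = max(0, a+b−1) on (1.00, 0.10) = 0.10
  → value = 0.1000
|0.4100 − 0.1000| = 0.310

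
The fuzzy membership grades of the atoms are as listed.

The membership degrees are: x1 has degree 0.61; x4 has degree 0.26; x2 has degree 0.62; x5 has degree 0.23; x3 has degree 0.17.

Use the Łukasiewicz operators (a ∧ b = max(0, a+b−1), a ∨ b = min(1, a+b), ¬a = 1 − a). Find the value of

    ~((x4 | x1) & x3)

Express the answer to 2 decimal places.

x4 | x1 = min(1, a+b) on (0.26, 0.61) = 0.87
(x4 | x1) & x3 = max(0, a+b−1) on (0.87, 0.17) = 0.04
~((x4 | x1) & x3) = 1 − 0.04 = 0.96

0.96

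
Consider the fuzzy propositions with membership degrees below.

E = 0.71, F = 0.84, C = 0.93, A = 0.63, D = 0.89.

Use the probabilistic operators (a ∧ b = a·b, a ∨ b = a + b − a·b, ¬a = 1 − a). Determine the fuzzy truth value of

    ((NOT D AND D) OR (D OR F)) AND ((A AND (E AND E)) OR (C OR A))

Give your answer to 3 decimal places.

NOT D = 1 − 0.8900 = 0.1100
NOT D AND D = a·b on (0.1100, 0.8900) = 0.0979
D OR F = a + b − a·b on (0.8900, 0.8400) = 0.9824
(NOT D AND D) OR (D OR F) = a + b − a·b on (0.0979, 0.9824) = 0.9841
E AND E = a·b on (0.7100, 0.7100) = 0.5041
A AND (E AND E) = a·b on (0.6300, 0.5041) = 0.3176
C OR A = a + b − a·b on (0.9300, 0.6300) = 0.9741
(A AND (E AND E)) OR (C OR A) = a + b − a·b on (0.3176, 0.9741) = 0.9823
((NOT D AND D) OR (D OR F)) AND ((A AND (E AND E)) OR (C OR A)) = a·b on (0.9841, 0.9823) = 0.9667

0.967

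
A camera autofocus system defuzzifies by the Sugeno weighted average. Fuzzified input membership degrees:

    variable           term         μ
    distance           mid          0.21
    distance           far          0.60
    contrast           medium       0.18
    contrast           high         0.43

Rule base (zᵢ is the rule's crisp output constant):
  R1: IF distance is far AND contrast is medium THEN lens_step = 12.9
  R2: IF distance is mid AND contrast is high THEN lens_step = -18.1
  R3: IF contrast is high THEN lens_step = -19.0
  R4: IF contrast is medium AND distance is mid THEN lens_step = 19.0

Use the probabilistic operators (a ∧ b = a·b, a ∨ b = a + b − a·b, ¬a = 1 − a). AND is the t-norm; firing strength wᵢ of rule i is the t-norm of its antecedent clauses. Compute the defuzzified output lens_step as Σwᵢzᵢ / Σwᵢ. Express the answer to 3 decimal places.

-11.549

R1 (z=12.9): far=0.60, medium=0.18; AND[a·b] → w = 0.1080
R2 (z=-18.1): mid=0.21, high=0.43; AND[a·b] → w = 0.0903
R3 (z=-19.0): high=0.43 → w = 0.4300
R4 (z=19.0): medium=0.18, mid=0.21; AND[a·b] → w = 0.0378
Weighted average = (0.1080·12.9 + 0.0903·-18.1 + 0.4300·-19.0 + 0.0378·19.0) / (0.1080 + 0.0903 + 0.4300 + 0.0378)
  = -7.6930 / 0.6661 = -11.549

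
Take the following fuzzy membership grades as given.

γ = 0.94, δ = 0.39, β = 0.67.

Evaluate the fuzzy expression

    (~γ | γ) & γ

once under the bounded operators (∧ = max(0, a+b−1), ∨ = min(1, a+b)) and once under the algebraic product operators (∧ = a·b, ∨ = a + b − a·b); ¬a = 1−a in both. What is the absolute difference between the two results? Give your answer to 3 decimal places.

0.053

Under bounded:
  ~γ = 1 − 0.94 = 0.06
  ~γ | γ = min(1, a+b) on (0.06, 0.94) = 1.00
  (~γ | γ) & γ = max(0, a+b−1) on (1.00, 0.94) = 0.94
  → value = 0.9400
Under algebraic product:
  ~γ = 1 − 0.9400 = 0.0600
  ~γ | γ = a + b − a·b on (0.0600, 0.9400) = 0.9436
  (~γ | γ) & γ = a·b on (0.9436, 0.9400) = 0.8870
  → value = 0.8870
|0.9400 − 0.8870| = 0.053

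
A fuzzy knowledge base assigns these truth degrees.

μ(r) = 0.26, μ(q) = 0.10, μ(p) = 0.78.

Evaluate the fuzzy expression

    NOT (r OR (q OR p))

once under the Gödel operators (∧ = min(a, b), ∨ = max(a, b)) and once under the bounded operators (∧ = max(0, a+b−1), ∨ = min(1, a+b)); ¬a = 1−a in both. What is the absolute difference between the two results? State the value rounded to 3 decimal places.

0.220

Under Gödel:
  q OR p = max(a, b) on (0.10, 0.78) = 0.78
  r OR (q OR p) = max(a, b) on (0.26, 0.78) = 0.78
  NOT (r OR (q OR p)) = 1 − 0.78 = 0.22
  → value = 0.2200
Under bounded:
  q OR p = min(1, a+b) on (0.10, 0.78) = 0.88
  r OR (q OR p) = min(1, a+b) on (0.26, 0.88) = 1.00
  NOT (r OR (q OR p)) = 1 − 1.00 = 0.00
  → value = 0.0000
|0.2200 − 0.0000| = 0.220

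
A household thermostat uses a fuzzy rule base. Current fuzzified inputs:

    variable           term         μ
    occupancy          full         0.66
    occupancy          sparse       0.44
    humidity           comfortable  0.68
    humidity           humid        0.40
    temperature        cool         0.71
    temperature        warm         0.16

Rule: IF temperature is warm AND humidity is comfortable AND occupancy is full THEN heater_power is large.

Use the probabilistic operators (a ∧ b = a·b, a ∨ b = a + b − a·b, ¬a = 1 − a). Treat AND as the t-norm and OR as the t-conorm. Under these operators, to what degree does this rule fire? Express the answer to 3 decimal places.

firing strength: warm=0.16, comfortable=0.68, full=0.66; AND[a·b] → w = 0.0718

0.072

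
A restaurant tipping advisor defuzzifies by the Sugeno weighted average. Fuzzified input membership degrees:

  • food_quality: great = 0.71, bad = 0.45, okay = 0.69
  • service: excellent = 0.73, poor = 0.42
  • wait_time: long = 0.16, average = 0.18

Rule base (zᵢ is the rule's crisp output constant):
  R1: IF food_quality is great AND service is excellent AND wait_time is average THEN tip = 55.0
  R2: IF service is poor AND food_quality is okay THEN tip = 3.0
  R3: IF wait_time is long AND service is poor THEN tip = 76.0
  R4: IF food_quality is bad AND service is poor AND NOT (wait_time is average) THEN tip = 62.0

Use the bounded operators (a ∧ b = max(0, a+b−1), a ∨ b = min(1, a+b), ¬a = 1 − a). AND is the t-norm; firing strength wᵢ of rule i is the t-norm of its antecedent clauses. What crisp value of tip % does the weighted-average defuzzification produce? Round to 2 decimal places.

3.00

R1 (z=55.0): great=0.71, excellent=0.73, average=0.18; AND[max(0, a+b−1)] → w = 0.00
R2 (z=3.0): poor=0.42, okay=0.69; AND[max(0, a+b−1)] → w = 0.11
R3 (z=76.0): long=0.16, poor=0.42; AND[max(0, a+b−1)] → w = 0.00
R4 (z=62.0): bad=0.45, poor=0.42, ¬average=1−0.18=0.82; AND[max(0, a+b−1)] → w = 0.00
Weighted average = (0.00·55.0 + 0.11·3.0 + 0.00·76.0 + 0.00·62.0) / (0.00 + 0.11 + 0.00 + 0.00)
  = 0.3300 / 0.1100 = 3.00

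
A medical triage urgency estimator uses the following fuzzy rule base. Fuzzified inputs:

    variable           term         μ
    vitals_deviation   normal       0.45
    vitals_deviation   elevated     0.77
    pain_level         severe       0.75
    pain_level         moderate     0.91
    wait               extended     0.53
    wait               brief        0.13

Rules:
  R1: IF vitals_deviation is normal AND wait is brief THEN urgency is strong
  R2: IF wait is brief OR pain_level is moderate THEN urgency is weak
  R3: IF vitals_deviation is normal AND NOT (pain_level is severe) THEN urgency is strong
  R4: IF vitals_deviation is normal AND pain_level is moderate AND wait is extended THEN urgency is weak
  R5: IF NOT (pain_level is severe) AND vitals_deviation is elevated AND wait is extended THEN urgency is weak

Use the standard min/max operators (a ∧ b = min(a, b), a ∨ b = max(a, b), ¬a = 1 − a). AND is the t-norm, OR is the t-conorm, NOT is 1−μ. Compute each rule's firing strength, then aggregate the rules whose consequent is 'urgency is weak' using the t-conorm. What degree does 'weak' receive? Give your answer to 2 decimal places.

0.91

R1: normal=0.45, brief=0.13; AND[min(a, b)] → w = 0.13
R2: brief=0.13, moderate=0.91; OR[max(a, b)] → w = 0.91
R3: normal=0.45, ¬severe=1−0.75=0.25; AND[min(a, b)] → w = 0.25
R4: normal=0.45, moderate=0.91, extended=0.53; AND[min(a, b)] → w = 0.45
R5: ¬severe=1−0.75=0.25, elevated=0.77, extended=0.53; AND[min(a, b)] → w = 0.25
Rules with consequent 'weak': {R2, R4, R5} → strengths 0.91, 0.45, 0.25
Aggregate via t-conorm [max(a, b)]: 0.91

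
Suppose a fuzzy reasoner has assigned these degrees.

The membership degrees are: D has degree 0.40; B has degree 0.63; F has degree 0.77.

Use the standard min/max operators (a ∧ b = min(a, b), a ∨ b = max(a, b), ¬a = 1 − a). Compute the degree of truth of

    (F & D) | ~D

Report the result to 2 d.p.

F & D = min(a, b) on (0.77, 0.40) = 0.40
~D = 1 − 0.40 = 0.60
(F & D) | ~D = max(a, b) on (0.40, 0.60) = 0.60

0.60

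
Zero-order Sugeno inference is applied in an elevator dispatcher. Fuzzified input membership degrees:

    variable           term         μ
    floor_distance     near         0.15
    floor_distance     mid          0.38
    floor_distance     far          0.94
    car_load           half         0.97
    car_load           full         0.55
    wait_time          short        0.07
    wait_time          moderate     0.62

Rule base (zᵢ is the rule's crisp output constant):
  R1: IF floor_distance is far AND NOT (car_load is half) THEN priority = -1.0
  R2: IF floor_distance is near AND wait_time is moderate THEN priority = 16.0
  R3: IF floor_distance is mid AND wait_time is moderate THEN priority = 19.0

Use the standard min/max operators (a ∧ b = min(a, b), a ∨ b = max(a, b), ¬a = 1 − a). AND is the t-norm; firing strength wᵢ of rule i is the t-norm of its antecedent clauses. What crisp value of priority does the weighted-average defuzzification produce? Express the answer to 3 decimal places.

R1 (z=-1.0): far=0.94, ¬half=1−0.97=0.03; AND[min(a, b)] → w = 0.03
R2 (z=16.0): near=0.15, moderate=0.62; AND[min(a, b)] → w = 0.15
R3 (z=19.0): mid=0.38, moderate=0.62; AND[min(a, b)] → w = 0.38
Weighted average = (0.03·-1.0 + 0.15·16.0 + 0.38·19.0) / (0.03 + 0.15 + 0.38)
  = 9.5900 / 0.5600 = 17.125

17.125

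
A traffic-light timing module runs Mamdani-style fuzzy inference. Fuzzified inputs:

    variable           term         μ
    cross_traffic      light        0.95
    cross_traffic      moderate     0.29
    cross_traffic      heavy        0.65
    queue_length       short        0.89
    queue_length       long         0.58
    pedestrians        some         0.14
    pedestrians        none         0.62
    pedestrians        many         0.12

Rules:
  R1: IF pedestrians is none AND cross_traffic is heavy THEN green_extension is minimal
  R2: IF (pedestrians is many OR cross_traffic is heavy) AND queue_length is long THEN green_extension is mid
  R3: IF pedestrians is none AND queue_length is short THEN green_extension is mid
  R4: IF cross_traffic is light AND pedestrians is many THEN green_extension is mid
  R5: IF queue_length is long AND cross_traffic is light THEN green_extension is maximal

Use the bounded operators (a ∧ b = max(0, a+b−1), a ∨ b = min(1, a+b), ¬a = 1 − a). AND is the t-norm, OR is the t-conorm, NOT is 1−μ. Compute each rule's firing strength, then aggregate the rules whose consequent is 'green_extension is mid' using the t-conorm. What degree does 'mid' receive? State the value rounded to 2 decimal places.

0.93

R1: none=0.62, heavy=0.65; AND[max(0, a+b−1)] → w = 0.27
R2: (many=0.12 OR heavy=0.65) = 0.77; AND[max(0, a+b−1)] with long=0.58 → w = 0.35
R3: none=0.62, short=0.89; AND[max(0, a+b−1)] → w = 0.51
R4: light=0.95, many=0.12; AND[max(0, a+b−1)] → w = 0.07
R5: long=0.58, light=0.95; AND[max(0, a+b−1)] → w = 0.53
Rules with consequent 'mid': {R2, R3, R4} → strengths 0.35, 0.51, 0.07
Aggregate via t-conorm [min(1, a+b)]: 0.93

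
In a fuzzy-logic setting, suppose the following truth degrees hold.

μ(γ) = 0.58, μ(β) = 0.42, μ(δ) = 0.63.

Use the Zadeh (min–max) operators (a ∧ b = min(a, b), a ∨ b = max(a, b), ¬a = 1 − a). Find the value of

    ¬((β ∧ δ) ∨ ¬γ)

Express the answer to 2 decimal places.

β ∧ δ = min(a, b) on (0.42, 0.63) = 0.42
¬γ = 1 − 0.58 = 0.42
(β ∧ δ) ∨ ¬γ = max(a, b) on (0.42, 0.42) = 0.42
¬((β ∧ δ) ∨ ¬γ) = 1 − 0.42 = 0.58

0.58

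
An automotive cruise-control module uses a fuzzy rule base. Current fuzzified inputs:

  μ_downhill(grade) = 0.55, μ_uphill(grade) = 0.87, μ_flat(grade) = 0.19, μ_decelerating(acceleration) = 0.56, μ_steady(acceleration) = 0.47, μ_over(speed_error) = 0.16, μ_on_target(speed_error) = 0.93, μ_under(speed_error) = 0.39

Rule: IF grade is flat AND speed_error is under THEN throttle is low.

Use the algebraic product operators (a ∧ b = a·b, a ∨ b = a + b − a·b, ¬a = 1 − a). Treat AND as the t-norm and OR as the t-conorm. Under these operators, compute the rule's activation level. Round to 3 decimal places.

firing strength: flat=0.19, under=0.39; AND[a·b] → w = 0.0741

0.074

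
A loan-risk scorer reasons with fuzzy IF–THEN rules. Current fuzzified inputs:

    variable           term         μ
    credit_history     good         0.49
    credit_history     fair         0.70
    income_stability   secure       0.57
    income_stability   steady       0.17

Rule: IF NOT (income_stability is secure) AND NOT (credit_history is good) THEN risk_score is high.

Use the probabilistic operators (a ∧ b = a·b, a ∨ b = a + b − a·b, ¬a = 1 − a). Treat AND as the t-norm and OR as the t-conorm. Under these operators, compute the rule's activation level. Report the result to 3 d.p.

0.219

firing strength: ¬secure=1−0.57=0.43, ¬good=1−0.49=0.51; AND[a·b] → w = 0.2193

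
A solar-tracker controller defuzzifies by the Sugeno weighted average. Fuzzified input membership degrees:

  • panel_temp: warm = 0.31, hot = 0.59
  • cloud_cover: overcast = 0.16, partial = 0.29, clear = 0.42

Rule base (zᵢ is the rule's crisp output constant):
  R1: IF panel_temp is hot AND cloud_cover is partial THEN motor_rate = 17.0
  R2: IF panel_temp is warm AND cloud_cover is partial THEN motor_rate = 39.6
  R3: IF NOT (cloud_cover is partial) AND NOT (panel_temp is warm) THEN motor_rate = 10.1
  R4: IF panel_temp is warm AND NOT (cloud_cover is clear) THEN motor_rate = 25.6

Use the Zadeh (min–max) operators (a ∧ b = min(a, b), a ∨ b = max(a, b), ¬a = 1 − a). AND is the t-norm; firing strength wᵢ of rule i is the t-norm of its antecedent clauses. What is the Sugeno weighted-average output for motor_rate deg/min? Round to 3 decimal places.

19.822

R1 (z=17.0): hot=0.59, partial=0.29; AND[min(a, b)] → w = 0.29
R2 (z=39.6): warm=0.31, partial=0.29; AND[min(a, b)] → w = 0.29
R3 (z=10.1): ¬partial=1−0.29=0.71, ¬warm=1−0.31=0.69; AND[min(a, b)] → w = 0.69
R4 (z=25.6): warm=0.31, ¬clear=1−0.42=0.58; AND[min(a, b)] → w = 0.31
Weighted average = (0.29·17.0 + 0.29·39.6 + 0.69·10.1 + 0.31·25.6) / (0.29 + 0.29 + 0.69 + 0.31)
  = 31.3190 / 1.5800 = 19.822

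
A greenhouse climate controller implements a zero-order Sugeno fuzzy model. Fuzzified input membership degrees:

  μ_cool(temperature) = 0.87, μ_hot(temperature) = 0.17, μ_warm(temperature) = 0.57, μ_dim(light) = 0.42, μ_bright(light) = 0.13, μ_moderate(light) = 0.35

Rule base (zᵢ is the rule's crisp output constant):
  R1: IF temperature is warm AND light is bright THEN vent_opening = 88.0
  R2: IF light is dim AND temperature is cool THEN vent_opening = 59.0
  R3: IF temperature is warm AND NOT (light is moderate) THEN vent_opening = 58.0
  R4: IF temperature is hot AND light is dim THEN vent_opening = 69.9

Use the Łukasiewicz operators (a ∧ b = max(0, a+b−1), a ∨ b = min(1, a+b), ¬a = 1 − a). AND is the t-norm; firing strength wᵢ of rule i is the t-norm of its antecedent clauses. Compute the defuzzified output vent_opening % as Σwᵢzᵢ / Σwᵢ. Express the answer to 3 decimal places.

R1 (z=88.0): warm=0.57, bright=0.13; AND[max(0, a+b−1)] → w = 0.00
R2 (z=59.0): dim=0.42, cool=0.87; AND[max(0, a+b−1)] → w = 0.29
R3 (z=58.0): warm=0.57, ¬moderate=1−0.35=0.65; AND[max(0, a+b−1)] → w = 0.22
R4 (z=69.9): hot=0.17, dim=0.42; AND[max(0, a+b−1)] → w = 0.00
Weighted average = (0.00·88.0 + 0.29·59.0 + 0.22·58.0 + 0.00·69.9) / (0.00 + 0.29 + 0.22 + 0.00)
  = 29.8700 / 0.5100 = 58.569

58.569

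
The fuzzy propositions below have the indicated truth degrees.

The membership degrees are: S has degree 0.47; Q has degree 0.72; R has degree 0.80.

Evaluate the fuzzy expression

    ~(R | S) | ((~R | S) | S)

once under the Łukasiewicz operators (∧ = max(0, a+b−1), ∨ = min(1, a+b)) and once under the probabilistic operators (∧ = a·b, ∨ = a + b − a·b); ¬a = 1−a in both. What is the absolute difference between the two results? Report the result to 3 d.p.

0.201

Under Łukasiewicz:
  R | S = min(1, a+b) on (0.80, 0.47) = 1.00
  ~(R | S) = 1 − 1.00 = 0.00
  ~R = 1 − 0.80 = 0.20
  ~R | S = min(1, a+b) on (0.20, 0.47) = 0.67
  (~R | S) | S = min(1, a+b) on (0.67, 0.47) = 1.00
  ~(R | S) | ((~R | S) | S) = min(1, a+b) on (0.00, 1.00) = 1.00
  → value = 1.0000
Under probabilistic:
  R | S = a + b − a·b on (0.8000, 0.4700) = 0.8940
  ~(R | S) = 1 − 0.8940 = 0.1060
  ~R = 1 − 0.8000 = 0.2000
  ~R | S = a + b − a·b on (0.2000, 0.4700) = 0.5760
  (~R | S) | S = a + b − a·b on (0.5760, 0.4700) = 0.7753
  ~(R | S) | ((~R | S) | S) = a + b − a·b on (0.1060, 0.7753) = 0.7991
  → value = 0.7991
|1.0000 − 0.7991| = 0.201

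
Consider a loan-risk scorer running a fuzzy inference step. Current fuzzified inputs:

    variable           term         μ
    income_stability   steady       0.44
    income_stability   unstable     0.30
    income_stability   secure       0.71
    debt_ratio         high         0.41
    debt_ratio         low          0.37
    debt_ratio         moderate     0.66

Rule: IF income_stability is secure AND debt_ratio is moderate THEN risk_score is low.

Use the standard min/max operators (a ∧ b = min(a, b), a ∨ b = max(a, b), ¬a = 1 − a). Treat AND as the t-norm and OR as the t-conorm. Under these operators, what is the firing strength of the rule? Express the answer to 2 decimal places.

firing strength: secure=0.71, moderate=0.66; AND[min(a, b)] → w = 0.66

0.66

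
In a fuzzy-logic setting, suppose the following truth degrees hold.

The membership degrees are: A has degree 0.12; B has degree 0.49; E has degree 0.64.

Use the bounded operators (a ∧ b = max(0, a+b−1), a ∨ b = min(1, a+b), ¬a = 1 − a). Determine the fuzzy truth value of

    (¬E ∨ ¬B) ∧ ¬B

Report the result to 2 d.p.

0.38

¬E = 1 − 0.64 = 0.36
¬B = 1 − 0.49 = 0.51
¬E ∨ ¬B = min(1, a+b) on (0.36, 0.51) = 0.87
¬B = 1 − 0.49 = 0.51
(¬E ∨ ¬B) ∧ ¬B = max(0, a+b−1) on (0.87, 0.51) = 0.38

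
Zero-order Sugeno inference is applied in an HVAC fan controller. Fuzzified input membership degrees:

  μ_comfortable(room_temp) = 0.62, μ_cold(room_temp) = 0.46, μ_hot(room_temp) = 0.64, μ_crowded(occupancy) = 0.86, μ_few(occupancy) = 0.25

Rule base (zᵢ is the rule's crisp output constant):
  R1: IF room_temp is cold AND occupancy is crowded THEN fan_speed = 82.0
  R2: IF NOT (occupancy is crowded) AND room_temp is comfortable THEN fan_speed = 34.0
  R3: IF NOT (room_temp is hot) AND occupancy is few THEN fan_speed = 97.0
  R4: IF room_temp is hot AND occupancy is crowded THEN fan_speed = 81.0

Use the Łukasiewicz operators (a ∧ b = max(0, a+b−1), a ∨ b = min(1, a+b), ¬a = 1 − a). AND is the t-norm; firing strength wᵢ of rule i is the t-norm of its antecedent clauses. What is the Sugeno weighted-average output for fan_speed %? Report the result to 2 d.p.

R1 (z=82.0): cold=0.46, crowded=0.86; AND[max(0, a+b−1)] → w = 0.32
R2 (z=34.0): ¬crowded=1−0.86=0.14, comfortable=0.62; AND[max(0, a+b−1)] → w = 0.00
R3 (z=97.0): ¬hot=1−0.64=0.36, few=0.25; AND[max(0, a+b−1)] → w = 0.00
R4 (z=81.0): hot=0.64, crowded=0.86; AND[max(0, a+b−1)] → w = 0.50
Weighted average = (0.32·82.0 + 0.00·34.0 + 0.00·97.0 + 0.50·81.0) / (0.32 + 0.00 + 0.00 + 0.50)
  = 66.7400 / 0.8200 = 81.39

81.39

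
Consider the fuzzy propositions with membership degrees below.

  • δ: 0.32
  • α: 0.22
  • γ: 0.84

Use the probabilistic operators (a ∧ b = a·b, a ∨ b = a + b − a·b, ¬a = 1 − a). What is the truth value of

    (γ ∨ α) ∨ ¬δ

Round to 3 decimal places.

γ ∨ α = a + b − a·b on (0.8400, 0.2200) = 0.8752
¬δ = 1 − 0.3200 = 0.6800
(γ ∨ α) ∨ ¬δ = a + b − a·b on (0.8752, 0.6800) = 0.9601

0.960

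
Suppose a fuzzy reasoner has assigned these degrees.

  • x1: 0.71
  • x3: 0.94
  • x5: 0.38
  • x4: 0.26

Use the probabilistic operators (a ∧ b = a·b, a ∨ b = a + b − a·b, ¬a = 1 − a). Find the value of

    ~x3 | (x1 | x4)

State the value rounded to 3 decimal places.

~x3 = 1 − 0.9400 = 0.0600
x1 | x4 = a + b − a·b on (0.7100, 0.2600) = 0.7854
~x3 | (x1 | x4) = a + b − a·b on (0.0600, 0.7854) = 0.7983

0.798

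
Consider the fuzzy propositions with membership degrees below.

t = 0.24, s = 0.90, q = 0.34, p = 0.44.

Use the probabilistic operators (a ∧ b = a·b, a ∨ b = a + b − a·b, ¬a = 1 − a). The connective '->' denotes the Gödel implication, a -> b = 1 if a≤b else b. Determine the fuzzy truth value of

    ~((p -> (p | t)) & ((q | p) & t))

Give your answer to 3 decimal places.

0.849

p | t = a + b − a·b on (0.4400, 0.2400) = 0.5744
p -> (p | t)  [Gödel: 1 if a≤b else b] with a=0.4400, b=0.5744 → 1.0000
q | p = a + b − a·b on (0.3400, 0.4400) = 0.6304
(q | p) & t = a·b on (0.6304, 0.2400) = 0.1513
(p -> (p | t)) & ((q | p) & t) = a·b on (1.0000, 0.1513) = 0.1513
~((p -> (p | t)) & ((q | p) & t)) = 1 − 0.1513 = 0.8487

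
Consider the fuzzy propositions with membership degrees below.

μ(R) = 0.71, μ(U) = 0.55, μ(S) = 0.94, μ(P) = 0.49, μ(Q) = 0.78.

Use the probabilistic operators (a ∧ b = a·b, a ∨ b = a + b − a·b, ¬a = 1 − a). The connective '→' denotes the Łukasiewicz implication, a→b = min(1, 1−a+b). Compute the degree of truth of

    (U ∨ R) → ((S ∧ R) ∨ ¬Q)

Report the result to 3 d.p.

0.871

U ∨ R = a + b − a·b on (0.5500, 0.7100) = 0.8695
S ∧ R = a·b on (0.9400, 0.7100) = 0.6674
¬Q = 1 − 0.7800 = 0.2200
(S ∧ R) ∨ ¬Q = a + b − a·b on (0.6674, 0.2200) = 0.7406
(U ∨ R) → ((S ∧ R) ∨ ¬Q)  [Łukasiewicz: min(1, 1−a+b)] with a=0.8695, b=0.7406 → 0.8711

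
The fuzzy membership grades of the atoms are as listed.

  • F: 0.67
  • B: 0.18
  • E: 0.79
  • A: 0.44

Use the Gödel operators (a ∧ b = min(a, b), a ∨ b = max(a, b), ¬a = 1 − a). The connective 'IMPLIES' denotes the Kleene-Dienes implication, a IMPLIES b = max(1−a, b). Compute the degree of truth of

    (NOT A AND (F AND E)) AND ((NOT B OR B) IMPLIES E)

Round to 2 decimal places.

NOT A = 1 − 0.44 = 0.56
F AND E = min(a, b) on (0.67, 0.79) = 0.67
NOT A AND (F AND E) = min(a, b) on (0.56, 0.67) = 0.56
NOT B = 1 − 0.18 = 0.82
NOT B OR B = max(a, b) on (0.82, 0.18) = 0.82
(NOT B OR B) IMPLIES E  [Kleene-Dienes: max(1−a, b)] with a=0.82, b=0.79 → 0.79
(NOT A AND (F AND E)) AND ((NOT B OR B) IMPLIES E) = min(a, b) on (0.56, 0.79) = 0.56

0.56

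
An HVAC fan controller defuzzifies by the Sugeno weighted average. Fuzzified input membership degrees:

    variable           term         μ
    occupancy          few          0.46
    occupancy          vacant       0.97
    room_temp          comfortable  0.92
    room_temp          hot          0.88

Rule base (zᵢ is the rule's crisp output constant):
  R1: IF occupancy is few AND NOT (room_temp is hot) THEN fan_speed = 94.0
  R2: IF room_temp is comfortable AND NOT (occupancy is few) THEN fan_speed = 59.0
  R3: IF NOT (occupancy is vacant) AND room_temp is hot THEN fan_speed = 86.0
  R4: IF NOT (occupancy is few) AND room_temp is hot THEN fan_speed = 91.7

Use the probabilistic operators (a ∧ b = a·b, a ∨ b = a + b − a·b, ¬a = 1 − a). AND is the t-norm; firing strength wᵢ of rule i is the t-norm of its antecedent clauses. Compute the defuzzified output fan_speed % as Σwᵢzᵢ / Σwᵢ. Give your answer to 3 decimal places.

76.259

R1 (z=94.0): few=0.46, ¬hot=1−0.88=0.12; AND[a·b] → w = 0.0552
R2 (z=59.0): comfortable=0.92, ¬few=1−0.46=0.54; AND[a·b] → w = 0.4968
R3 (z=86.0): ¬vacant=1−0.97=0.03, hot=0.88; AND[a·b] → w = 0.0264
R4 (z=91.7): ¬few=1−0.46=0.54, hot=0.88; AND[a·b] → w = 0.4752
Weighted average = (0.0552·94.0 + 0.4968·59.0 + 0.0264·86.0 + 0.4752·91.7) / (0.0552 + 0.4968 + 0.0264 + 0.4752)
  = 80.3462 / 1.0536 = 76.259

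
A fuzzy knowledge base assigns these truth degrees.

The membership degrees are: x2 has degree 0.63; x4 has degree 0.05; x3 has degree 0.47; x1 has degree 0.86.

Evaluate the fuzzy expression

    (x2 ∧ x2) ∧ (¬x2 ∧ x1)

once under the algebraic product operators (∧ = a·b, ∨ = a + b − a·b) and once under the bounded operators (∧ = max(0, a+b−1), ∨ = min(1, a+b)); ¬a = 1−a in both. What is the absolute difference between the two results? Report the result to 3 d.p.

0.126

Under algebraic product:
  x2 ∧ x2 = a·b on (0.6300, 0.6300) = 0.3969
  ¬x2 = 1 − 0.6300 = 0.3700
  ¬x2 ∧ x1 = a·b on (0.3700, 0.8600) = 0.3182
  (x2 ∧ x2) ∧ (¬x2 ∧ x1) = a·b on (0.3969, 0.3182) = 0.1263
  → value = 0.1263
Under bounded:
  x2 ∧ x2 = max(0, a+b−1) on (0.63, 0.63) = 0.26
  ¬x2 = 1 − 0.63 = 0.37
  ¬x2 ∧ x1 = max(0, a+b−1) on (0.37, 0.86) = 0.23
  (x2 ∧ x2) ∧ (¬x2 ∧ x1) = max(0, a+b−1) on (0.26, 0.23) = 0.00
  → value = 0.0000
|0.1263 − 0.0000| = 0.126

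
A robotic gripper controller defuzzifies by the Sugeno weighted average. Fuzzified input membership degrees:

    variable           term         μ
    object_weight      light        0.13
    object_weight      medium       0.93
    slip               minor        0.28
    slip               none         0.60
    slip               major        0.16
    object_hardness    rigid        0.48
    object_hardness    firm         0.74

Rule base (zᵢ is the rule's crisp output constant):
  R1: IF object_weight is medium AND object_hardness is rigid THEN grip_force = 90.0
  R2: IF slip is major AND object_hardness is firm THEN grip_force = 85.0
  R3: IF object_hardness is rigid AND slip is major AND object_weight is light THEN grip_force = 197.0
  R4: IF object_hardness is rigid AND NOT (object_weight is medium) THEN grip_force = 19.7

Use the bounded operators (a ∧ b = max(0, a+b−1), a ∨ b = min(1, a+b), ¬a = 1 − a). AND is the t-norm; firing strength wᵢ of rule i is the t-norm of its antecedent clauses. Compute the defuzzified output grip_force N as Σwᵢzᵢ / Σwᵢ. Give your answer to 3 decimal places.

90.000

R1 (z=90.0): medium=0.93, rigid=0.48; AND[max(0, a+b−1)] → w = 0.41
R2 (z=85.0): major=0.16, firm=0.74; AND[max(0, a+b−1)] → w = 0.00
R3 (z=197.0): rigid=0.48, major=0.16, light=0.13; AND[max(0, a+b−1)] → w = 0.00
R4 (z=19.7): rigid=0.48, ¬medium=1−0.93=0.07; AND[max(0, a+b−1)] → w = 0.00
Weighted average = (0.41·90.0 + 0.00·85.0 + 0.00·197.0 + 0.00·19.7) / (0.41 + 0.00 + 0.00 + 0.00)
  = 36.9000 / 0.4100 = 90.000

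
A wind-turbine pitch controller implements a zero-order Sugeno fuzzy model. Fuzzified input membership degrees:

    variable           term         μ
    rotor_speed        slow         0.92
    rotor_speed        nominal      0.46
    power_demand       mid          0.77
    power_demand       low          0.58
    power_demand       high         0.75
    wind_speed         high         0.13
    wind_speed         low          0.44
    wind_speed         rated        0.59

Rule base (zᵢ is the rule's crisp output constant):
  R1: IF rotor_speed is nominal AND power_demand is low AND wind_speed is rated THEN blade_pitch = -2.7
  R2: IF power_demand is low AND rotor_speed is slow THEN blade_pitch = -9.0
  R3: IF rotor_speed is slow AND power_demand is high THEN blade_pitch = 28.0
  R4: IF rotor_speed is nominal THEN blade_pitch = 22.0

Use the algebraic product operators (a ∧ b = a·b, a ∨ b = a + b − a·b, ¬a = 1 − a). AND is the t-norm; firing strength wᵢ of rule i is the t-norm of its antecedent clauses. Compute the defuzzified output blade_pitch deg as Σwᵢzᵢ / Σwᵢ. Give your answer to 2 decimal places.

R1 (z=-2.7): nominal=0.46, low=0.58, rated=0.59; AND[a·b] → w = 0.1574
R2 (z=-9.0): low=0.58, slow=0.92; AND[a·b] → w = 0.5336
R3 (z=28.0): slow=0.92, high=0.75; AND[a·b] → w = 0.6900
R4 (z=22.0): nominal=0.46 → w = 0.4600
Weighted average = (0.1574·-2.7 + 0.5336·-9.0 + 0.6900·28.0 + 0.4600·22.0) / (0.1574 + 0.5336 + 0.6900 + 0.4600)
  = 24.2126 / 1.8410 = 13.15

13.15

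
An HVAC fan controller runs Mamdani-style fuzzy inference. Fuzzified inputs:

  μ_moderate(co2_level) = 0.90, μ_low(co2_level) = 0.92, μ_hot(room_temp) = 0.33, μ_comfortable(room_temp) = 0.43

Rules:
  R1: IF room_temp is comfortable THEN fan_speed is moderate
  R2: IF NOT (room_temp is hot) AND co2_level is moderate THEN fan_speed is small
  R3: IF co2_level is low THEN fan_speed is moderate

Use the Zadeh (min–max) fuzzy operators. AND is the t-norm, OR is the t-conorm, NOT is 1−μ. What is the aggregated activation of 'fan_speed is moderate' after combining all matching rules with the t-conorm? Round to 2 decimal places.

0.92

R1: comfortable=0.43 → w = 0.43
R2: ¬hot=1−0.33=0.67, moderate=0.90; AND[min(a, b)] → w = 0.67
R3: low=0.92 → w = 0.92
Rules with consequent 'moderate': {R1, R3} → strengths 0.43, 0.92
Aggregate via t-conorm [max(a, b)]: 0.92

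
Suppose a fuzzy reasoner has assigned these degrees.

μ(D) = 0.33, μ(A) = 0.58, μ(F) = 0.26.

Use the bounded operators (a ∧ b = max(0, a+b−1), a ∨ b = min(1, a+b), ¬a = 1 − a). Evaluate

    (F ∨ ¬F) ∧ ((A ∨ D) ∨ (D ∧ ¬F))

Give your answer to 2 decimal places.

0.98

¬F = 1 − 0.26 = 0.74
F ∨ ¬F = min(1, a+b) on (0.26, 0.74) = 1.00
A ∨ D = min(1, a+b) on (0.58, 0.33) = 0.91
¬F = 1 − 0.26 = 0.74
D ∧ ¬F = max(0, a+b−1) on (0.33, 0.74) = 0.07
(A ∨ D) ∨ (D ∧ ¬F) = min(1, a+b) on (0.91, 0.07) = 0.98
(F ∨ ¬F) ∧ ((A ∨ D) ∨ (D ∧ ¬F)) = max(0, a+b−1) on (1.00, 0.98) = 0.98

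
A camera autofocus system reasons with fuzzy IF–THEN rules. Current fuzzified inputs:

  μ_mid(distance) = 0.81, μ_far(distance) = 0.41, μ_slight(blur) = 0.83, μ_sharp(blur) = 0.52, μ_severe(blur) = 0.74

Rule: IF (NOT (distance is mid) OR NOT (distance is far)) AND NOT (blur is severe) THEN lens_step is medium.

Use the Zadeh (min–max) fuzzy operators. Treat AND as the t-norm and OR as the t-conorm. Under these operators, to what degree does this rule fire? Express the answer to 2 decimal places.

0.26

firing strength: (¬mid=1−0.81=0.19 OR ¬far=1−0.41=0.59) = 0.59; AND[min(a, b)] with ¬severe=1−0.74=0.26 → w = 0.26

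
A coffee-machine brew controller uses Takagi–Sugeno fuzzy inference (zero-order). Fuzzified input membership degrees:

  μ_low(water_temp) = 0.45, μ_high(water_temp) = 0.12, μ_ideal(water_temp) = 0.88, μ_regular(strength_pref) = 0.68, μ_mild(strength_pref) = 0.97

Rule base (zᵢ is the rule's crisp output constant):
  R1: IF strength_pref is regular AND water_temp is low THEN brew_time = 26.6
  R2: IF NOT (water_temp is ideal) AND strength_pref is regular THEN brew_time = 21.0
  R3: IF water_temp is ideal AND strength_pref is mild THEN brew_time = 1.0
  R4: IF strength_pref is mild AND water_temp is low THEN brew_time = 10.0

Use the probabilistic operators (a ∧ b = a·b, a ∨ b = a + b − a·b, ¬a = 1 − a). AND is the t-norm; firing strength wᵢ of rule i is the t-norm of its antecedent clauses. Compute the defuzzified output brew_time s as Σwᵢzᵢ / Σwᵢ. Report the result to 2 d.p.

8.98

R1 (z=26.6): regular=0.68, low=0.45; AND[a·b] → w = 0.3060
R2 (z=21.0): ¬ideal=1−0.88=0.12, regular=0.68; AND[a·b] → w = 0.0816
R3 (z=1.0): ideal=0.88, mild=0.97; AND[a·b] → w = 0.8536
R4 (z=10.0): mild=0.97, low=0.45; AND[a·b] → w = 0.4365
Weighted average = (0.3060·26.6 + 0.0816·21.0 + 0.8536·1.0 + 0.4365·10.0) / (0.3060 + 0.0816 + 0.8536 + 0.4365)
  = 15.0718 / 1.6777 = 8.98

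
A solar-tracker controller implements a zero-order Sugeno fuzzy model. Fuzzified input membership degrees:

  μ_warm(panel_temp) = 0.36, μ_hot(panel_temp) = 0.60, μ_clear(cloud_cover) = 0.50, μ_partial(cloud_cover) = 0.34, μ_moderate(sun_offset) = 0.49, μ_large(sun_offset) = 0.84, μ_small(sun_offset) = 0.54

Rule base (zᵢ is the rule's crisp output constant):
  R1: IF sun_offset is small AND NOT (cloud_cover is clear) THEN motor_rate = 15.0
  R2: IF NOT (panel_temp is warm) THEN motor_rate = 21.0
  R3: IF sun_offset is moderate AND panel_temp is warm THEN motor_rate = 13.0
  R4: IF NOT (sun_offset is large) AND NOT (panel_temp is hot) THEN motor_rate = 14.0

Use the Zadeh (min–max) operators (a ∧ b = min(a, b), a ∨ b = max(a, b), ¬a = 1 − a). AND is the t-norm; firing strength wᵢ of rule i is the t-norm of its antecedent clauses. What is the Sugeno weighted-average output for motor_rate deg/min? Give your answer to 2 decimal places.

16.78

R1 (z=15.0): small=0.54, ¬clear=1−0.50=0.50; AND[min(a, b)] → w = 0.50
R2 (z=21.0): ¬warm=1−0.36=0.64 → w = 0.64
R3 (z=13.0): moderate=0.49, warm=0.36; AND[min(a, b)] → w = 0.36
R4 (z=14.0): ¬large=1−0.84=0.16, ¬hot=1−0.60=0.40; AND[min(a, b)] → w = 0.16
Weighted average = (0.50·15.0 + 0.64·21.0 + 0.36·13.0 + 0.16·14.0) / (0.50 + 0.64 + 0.36 + 0.16)
  = 27.8600 / 1.6600 = 16.78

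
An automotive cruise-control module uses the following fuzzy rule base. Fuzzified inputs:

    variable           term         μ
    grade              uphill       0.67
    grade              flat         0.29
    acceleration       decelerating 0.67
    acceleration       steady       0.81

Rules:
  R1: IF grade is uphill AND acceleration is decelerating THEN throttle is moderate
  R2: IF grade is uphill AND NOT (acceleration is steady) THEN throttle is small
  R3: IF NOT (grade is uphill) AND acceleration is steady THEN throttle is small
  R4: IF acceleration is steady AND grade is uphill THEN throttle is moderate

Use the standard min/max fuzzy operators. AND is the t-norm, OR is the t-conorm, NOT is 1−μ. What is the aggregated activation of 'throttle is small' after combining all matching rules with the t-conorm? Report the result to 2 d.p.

R1: uphill=0.67, decelerating=0.67; AND[min(a, b)] → w = 0.67
R2: uphill=0.67, ¬steady=1−0.81=0.19; AND[min(a, b)] → w = 0.19
R3: ¬uphill=1−0.67=0.33, steady=0.81; AND[min(a, b)] → w = 0.33
R4: steady=0.81, uphill=0.67; AND[min(a, b)] → w = 0.67
Rules with consequent 'small': {R2, R3} → strengths 0.19, 0.33
Aggregate via t-conorm [max(a, b)]: 0.33

0.33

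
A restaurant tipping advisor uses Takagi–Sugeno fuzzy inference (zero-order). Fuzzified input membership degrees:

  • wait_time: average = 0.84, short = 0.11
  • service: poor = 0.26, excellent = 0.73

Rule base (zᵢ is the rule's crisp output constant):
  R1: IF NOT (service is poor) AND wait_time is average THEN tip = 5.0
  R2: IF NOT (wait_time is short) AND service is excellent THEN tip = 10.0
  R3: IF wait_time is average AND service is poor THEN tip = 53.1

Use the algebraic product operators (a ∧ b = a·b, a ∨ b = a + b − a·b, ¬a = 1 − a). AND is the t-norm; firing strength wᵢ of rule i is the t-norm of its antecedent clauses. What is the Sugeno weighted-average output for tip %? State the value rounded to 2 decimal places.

R1 (z=5.0): ¬poor=1−0.26=0.74, average=0.84; AND[a·b] → w = 0.6216
R2 (z=10.0): ¬short=1−0.11=0.89, excellent=0.73; AND[a·b] → w = 0.6497
R3 (z=53.1): average=0.84, poor=0.26; AND[a·b] → w = 0.2184
Weighted average = (0.6216·5.0 + 0.6497·10.0 + 0.2184·53.1) / (0.6216 + 0.6497 + 0.2184)
  = 21.2020 / 1.4897 = 14.23

14.23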